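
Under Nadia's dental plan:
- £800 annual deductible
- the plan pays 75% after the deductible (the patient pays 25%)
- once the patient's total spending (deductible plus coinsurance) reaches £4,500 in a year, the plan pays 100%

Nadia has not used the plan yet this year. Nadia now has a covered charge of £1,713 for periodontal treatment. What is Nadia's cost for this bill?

£1,028.25

The full £800 deductible is still open; £800 of this bill applies to it.
That leaves £1,713 − £800 = £913 for coinsurance.
Patient's 25% share of £913 is £228.25.
Patient responsibility before any cap: £800 + £228.25 = £1,028.25.
Total out-of-pocket so far would be £0 + £1,028.25 = £1,028.25, below the £4,500 cap — no reduction.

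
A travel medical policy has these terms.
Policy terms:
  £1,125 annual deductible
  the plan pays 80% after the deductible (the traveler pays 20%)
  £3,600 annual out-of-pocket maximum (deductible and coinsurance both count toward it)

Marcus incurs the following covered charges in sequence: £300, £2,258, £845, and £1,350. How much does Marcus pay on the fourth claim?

Claim 1 — £300: all of it applies to the deductible. Traveler pays £300; OOP now £300.
Claim 2 — £2,258: deductible takes £825, £1,433 remains; coinsurance £1,433 × 20% = £286.60. Traveler owes £1,111.60 (running OOP £1,411.60).
Claim 3 — £845: deductible met; 20% of £845 = £169. Traveler owes £169 (running OOP £1,580.60).
Claim 4 — £1,350: 20% coinsurance on £1,350 = £270. Cost to traveler: £270. OOP to date £1,850.60.

£270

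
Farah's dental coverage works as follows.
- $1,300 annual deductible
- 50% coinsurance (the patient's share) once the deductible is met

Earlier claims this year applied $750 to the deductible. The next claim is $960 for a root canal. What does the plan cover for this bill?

$750 of the $1,300 deductible is already met, leaving $550.
That leaves $960 − $550 = $410 for coinsurance.
50% of $410 = $205 falls to the patient.
That puts the patient's cost at $550 + $205 = $755.
The insurer covers the remainder: $960 − $755 = $205.

$205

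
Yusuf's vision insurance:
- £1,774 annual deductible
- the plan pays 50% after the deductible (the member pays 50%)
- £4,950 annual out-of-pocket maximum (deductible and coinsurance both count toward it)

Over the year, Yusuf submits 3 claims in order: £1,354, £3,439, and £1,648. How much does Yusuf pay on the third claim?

£824

Claim 1 (£1,354): all of it applies to the deductible. Member pays £1,354; OOP now £1,354.
Claim 2 (£3,439): £420 to deductible, leaving £3,019; member's 50% is £1,509.50. Cost to member: £1,929.50. OOP to date £3,283.50.
Claim 3 (£1,648): deductible already satisfied, so member's share is 50% × £1,648 = £824. Member pays £824; OOP now £4,107.50.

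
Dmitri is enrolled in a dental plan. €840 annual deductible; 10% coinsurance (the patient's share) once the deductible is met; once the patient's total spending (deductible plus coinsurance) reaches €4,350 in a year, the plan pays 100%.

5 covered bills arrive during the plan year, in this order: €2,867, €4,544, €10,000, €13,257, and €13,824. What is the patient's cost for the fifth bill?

€527.20

Claim 1 (€2,867): €840 to deductible, leaving €2,027; coinsurance €2,027 × 10% = €202.70. Patient pays €1,042.70; OOP now €1,042.70.
Claim 2 (€4,544): deductible already satisfied, so patient's share is 10% × €4,544 = €454.40. Cost to patient: €454.40. OOP to date €1,497.10.
Claim 3 (€10,000): deductible met; 10% of €10,000 = €1,000. Patient owes €1,000 (running OOP €2,497.10).
Claim 4 (€13,257): 10% coinsurance on €13,257 = €1,325.70. Patient owes €1,325.70 (running OOP €3,822.80).
Claim 5 (€13,824): deductible met; 10% of €13,824 = €1,382.40. That would push OOP to €5,205.20, over the €4,350 cap, so patient pays €4,350 − €3,822.80 = €527.20.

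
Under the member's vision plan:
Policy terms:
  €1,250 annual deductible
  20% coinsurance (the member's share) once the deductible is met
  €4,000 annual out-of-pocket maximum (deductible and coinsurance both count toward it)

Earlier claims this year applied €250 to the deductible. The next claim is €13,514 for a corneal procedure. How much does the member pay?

Remaining deductible: €1,250 − €250 = €1,000.
That leaves €13,514 − €1,000 = €12,514 for coinsurance.
Coinsurance: €12,514 × 20% = €2,502.80.
Member responsibility before any cap: €1,000 + €2,502.80 = €3,502.80.
Total out-of-pocket so far would be €250 + €3,502.80 = €3,752.80, below the €4,000 cap — no reduction.

€3,502.80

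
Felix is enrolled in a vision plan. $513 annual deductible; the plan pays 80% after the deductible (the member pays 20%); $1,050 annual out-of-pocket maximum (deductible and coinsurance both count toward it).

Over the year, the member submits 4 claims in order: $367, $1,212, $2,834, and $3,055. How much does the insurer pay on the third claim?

#1 ($367): entire amount goes to the deductible. Member pays $367; OOP now $367. Plan pays $367 − $367 = $0.
#2 ($1,212): deductible takes $146, $1,066 remains; member's 20% is $213.20. Member pays $359.20; OOP now $726.20. Plan pays $1,212 − $359.20 = $852.80.
#3 ($2,834): deductible already satisfied, so member's share is 20% × $2,834 = $566.80. That would push OOP to $1,293, over the $1,050 cap, so member pays $1,050 − $726.20 = $323.80. Insurer: $2,834 − $323.80 = $2,510.20.

$2,510.20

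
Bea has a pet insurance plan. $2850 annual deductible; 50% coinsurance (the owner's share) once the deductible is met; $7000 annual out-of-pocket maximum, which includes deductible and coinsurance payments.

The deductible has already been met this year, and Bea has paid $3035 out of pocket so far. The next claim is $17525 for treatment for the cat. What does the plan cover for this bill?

$13560

The deductible is already satisfied, so the full bill goes to coinsurance.
Owner's 50% share of $17525 is $8762.50.
Adding $8762.50 to the $3035 already spent would give $11797.50, which exceeds the $7000 cap; the owner pays just $7000 − $3035 = $3965.
The plan picks up $17525 − $3965 = $13560.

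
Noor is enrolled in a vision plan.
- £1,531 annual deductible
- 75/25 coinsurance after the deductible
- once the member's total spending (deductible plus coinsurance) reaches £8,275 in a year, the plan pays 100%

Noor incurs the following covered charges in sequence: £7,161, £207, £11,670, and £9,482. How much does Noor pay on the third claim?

£2,917.50

Claim 1 (£7,161): £1,531 finishes the deductible; £5,630 goes to coinsurance; coinsurance £5,630 × 25% = £1,407.50. Member owes £2,938.50 (running OOP £2,938.50).
Claim 2 (£207): deductible already satisfied, so member's share is 25% × £207 = £51.75. Member pays £51.75; OOP now £2,990.25.
Claim 3 (£11,670): deductible already satisfied, so member's share is 25% × £11,670 = £2,917.50. Cost to member: £2,917.50. OOP to date £5,907.75.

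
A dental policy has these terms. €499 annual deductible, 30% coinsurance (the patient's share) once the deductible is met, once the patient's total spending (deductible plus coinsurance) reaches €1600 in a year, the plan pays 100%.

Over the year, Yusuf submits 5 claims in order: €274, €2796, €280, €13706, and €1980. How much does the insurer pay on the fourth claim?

#1 (€274): fully absorbed by the deductible. Patient owes €274 (running OOP €274). Insurer: €274 − €274 = €0.
#2 (€2796): €225 finishes the deductible; €2571 goes to coinsurance; patient's 30% is €771.30. Patient pays €996.30; OOP now €1270.30. Insurer: €2796 − €996.30 = €1799.70.
#3 (€280): deductible already satisfied, so patient's share is 30% × €280 = €84. Patient owes €84 (running OOP €1354.30). Insurer: €280 − €84 = €196.
#4 (€13706): deductible met; 30% of €13706 = €4111.80. Adding that to €1354.30 gives €5466.10, past the €1600 cap; patient pays only €1600 − €1354.30 = €245.70. Plan pays €13706 − €245.70 = €13460.30.

€13460.30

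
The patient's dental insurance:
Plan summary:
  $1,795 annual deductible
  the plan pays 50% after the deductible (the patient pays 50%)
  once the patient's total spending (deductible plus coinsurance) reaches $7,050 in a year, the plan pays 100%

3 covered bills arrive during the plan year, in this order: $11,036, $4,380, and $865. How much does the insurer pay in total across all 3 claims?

#1 ($11,036): deductible takes $1,795, $9,241 remains; coinsurance $9,241 × 50% = $4,620.50. Patient owes $6,415.50 (running OOP $6,415.50). Insurer: $11,036 − $6,415.50 = $4,620.50.
#2 ($4,380): deductible met; 50% of $4,380 = $2,190. OOP would hit $8,605.50 > $7,050, so the cap limits the patient to $7,050 − $6,415.50 = $634.50. Plan pays $4,380 − $634.50 = $3,745.50.
#3 ($865): deductible met; 50% of $865 = $432.50. That would push OOP to $7,482.50, over the $7,050 cap, so patient pays $7,050 − $7,050 = $0. Plan pays $865 − $0 = $865.
Insurer total = bills − patient's total = $16,281 − $7,050 = $9,231.

$9,231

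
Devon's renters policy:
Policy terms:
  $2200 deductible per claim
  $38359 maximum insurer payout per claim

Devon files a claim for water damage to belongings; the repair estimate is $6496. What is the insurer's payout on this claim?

$4296

Less the $2200 deductible: $6496 − $2200 = $4296.
$4296 is within the $38359 limit, so the insurer pays $4296.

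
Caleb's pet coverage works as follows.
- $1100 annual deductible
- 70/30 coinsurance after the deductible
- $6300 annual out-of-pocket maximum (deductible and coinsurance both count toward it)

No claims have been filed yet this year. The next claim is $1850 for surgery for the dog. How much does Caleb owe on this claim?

The full $1100 deductible is still open; $1100 of this bill applies to it.
The remaining $750 (= $1850 − $1100) moves to coinsurance.
Coinsurance: $750 × 30% = $225.
Owner responsibility before any cap: $1100 + $225 = $1325.
Cumulative spending $0 + $1325 = $1325 stays under the $6300 maximum.

$1325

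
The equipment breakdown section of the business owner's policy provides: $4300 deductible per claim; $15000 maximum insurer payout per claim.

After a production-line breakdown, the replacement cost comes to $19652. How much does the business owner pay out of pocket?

After the deductible, $19652 − $4300 = $15352 remains.
Since $15352 > $15000, the payout is capped at $15000.
Business owner's share is the uncovered remainder: $19652 − $15000 = $4652.

$4652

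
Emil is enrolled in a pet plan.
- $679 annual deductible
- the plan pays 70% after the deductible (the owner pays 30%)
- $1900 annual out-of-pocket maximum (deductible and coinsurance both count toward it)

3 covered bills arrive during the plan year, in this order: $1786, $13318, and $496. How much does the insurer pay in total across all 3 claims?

Claim 1 ($1786): $679 finishes the deductible; $1107 goes to coinsurance; coinsurance $1107 × 30% = $332.10. Owner owes $1011.10 (running OOP $1011.10). Insurer: $1786 − $1011.10 = $774.90.
Claim 2 ($13318): 30% coinsurance on $13318 = $3995.40. Adding that to $1011.10 gives $5006.50, past the $1900 cap; owner pays only $1900 − $1011.10 = $888.90. Plan pays $13318 − $888.90 = $12429.10.
Claim 3 ($496): 30% coinsurance on $496 = $148.80. That would push OOP to $2048.80, over the $1900 cap, so owner pays $1900 − $1900 = $0. Plan pays $496 − $0 = $496.
Insurer total = bills − owner's total = $15600 − $1900 = $13700.

$13700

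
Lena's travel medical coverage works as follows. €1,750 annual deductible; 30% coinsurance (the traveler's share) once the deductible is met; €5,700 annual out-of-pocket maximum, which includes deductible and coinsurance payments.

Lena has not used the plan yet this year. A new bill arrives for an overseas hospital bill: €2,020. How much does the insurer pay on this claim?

Nothing has been paid toward the €1,750 deductible, so the first €1,750 of this charge is applied there.
That leaves €2,020 − €1,750 = €270 for coinsurance.
30% of €270 = €81 falls to the traveler.
So the traveler owes €1,750 + €81 = €1,831 before any cap.
Total out-of-pocket so far would be €0 + €1,831 = €1,831, below the €5,700 cap — no reduction.
Insurer pays the balance: €2,020 − €1,831 = €189.

€189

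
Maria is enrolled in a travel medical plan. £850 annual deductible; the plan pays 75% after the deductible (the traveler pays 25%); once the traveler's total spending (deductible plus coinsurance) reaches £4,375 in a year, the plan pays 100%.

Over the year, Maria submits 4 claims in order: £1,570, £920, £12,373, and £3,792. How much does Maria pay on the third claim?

£3,093.25

Bill 1, £1,570: deductible takes £850, £720 remains; traveler's 25% is £180. Traveler owes £1,030 (running OOP £1,030).
Bill 2, £920: deductible already satisfied, so traveler's share is 25% × £920 = £230. Cost to traveler: £230. OOP to date £1,260.
Bill 3, £12,373: deductible met; 25% of £12,373 = £3,093.25. Cost to traveler: £3,093.25. OOP to date £4,353.25.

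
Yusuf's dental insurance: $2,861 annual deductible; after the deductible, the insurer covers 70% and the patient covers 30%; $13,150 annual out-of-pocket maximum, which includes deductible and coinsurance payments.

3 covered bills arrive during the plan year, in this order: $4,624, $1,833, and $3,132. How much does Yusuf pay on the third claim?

$939.60

Bill 1, $4,624: $2,861 to deductible, leaving $1,763; coinsurance $1,763 × 30% = $528.90. Cost to patient: $3,389.90. OOP to date $3,389.90.
Bill 2, $1,833: 30% coinsurance on $1,833 = $549.90. Patient owes $549.90 (running OOP $3,939.80).
Bill 3, $3,132: deductible met; 30% of $3,132 = $939.60. Patient owes $939.60 (running OOP $4,879.40).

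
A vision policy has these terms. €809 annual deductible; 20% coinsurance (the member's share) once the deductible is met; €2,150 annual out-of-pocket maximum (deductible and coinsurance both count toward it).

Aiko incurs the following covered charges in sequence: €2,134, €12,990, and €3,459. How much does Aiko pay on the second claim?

Claim 1 — €2,134: €809 to deductible, leaving €1,325; member's 20% is €265. Cost to member: €1,074. OOP to date €1,074.
Claim 2 — €12,990: deductible already satisfied, so member's share is 20% × €12,990 = €2,598. OOP would hit €3,672 > €2,150, so the cap limits the member to €2,150 − €1,074 = €1,076.

€1,076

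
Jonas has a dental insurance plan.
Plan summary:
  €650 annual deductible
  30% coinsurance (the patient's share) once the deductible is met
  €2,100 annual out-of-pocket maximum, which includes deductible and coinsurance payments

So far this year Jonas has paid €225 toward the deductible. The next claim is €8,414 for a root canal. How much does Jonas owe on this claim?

Deductible still to meet: €650 − €225 = €425.
The remaining €7,989 (= €8,414 − €425) moves to coinsurance.
30% of €7,989 = €2,396.70 falls to the patient.
That puts the patient's cost at €425 + €2,396.70 = €2,821.70 before any cap.
That would bring total out-of-pocket to €3,046.70, past the €2,100 cap. The patient is capped at €2,100 − €225 = €1,875 on this claim.

€1,875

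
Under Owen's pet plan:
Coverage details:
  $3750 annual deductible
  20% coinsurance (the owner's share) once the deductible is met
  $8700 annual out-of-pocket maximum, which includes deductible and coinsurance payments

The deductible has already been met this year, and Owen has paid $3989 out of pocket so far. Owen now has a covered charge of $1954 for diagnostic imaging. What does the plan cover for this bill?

The deductible is already satisfied, so the full bill goes to coinsurance.
Coinsurance: $1954 × 20% = $390.80.
Year-to-date out-of-pocket becomes $3989 + $390.80 = $4379.80, still under the $8700 maximum, so no cap applies.
The insurer covers the remainder: $1954 − $390.80 = $1563.20.

$1563.20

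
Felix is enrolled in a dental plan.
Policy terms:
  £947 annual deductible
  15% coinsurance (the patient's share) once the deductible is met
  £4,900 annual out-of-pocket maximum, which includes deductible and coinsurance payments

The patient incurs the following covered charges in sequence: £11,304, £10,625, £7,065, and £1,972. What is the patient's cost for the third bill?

Claim 1 (£11,304): £947 to deductible, leaving £10,357; coinsurance £10,357 × 15% = £1,553.55. Patient pays £2,500.55; OOP now £2,500.55.
Claim 2 (£10,625): deductible already satisfied, so patient's share is 15% × £10,625 = £1,593.75. Patient pays £1,593.75; OOP now £4,094.30.
Claim 3 (£7,065): deductible already satisfied, so patient's share is 15% × £7,065 = £1,059.75. Adding that to £4,094.30 gives £5,154.05, past the £4,900 cap; patient pays only £4,900 − £4,094.30 = £805.70.

£805.70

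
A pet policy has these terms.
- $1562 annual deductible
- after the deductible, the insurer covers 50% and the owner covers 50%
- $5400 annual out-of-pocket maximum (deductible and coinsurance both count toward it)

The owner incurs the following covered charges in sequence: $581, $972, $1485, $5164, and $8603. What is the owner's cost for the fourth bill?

Bill 1, $581: all of it applies to the deductible. Owner owes $581 (running OOP $581).
Bill 2, $972: fully absorbed by the deductible. Owner owes $972 (running OOP $1553).
Bill 3, $1485: deductible takes $9, $1476 remains; coinsurance $1476 × 50% = $738. Owner pays $747; OOP now $2300.
Bill 4, $5164: deductible already satisfied, so owner's share is 50% × $5164 = $2582. Owner owes $2582 (running OOP $4882).

$2582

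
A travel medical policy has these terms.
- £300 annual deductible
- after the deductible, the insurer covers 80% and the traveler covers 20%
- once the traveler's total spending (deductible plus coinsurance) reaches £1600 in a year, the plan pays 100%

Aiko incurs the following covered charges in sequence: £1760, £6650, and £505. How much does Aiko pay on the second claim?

#1 (£1760): £300 finishes the deductible; £1460 goes to coinsurance; coinsurance £1460 × 20% = £292. Traveler owes £592 (running OOP £592).
#2 (£6650): deductible met; 20% of £6650 = £1330. Adding that to £592 gives £1922, past the £1600 cap; traveler pays only £1600 − £592 = £1008.

£1008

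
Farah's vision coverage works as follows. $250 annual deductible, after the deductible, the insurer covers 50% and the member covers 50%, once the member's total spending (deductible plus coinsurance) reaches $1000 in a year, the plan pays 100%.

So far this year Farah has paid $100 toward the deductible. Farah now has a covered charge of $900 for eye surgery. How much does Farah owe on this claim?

$100 of the $250 deductible is already met, leaving $150.
That leaves $900 − $150 = $750 for coinsurance.
50% of $750 = $375 falls to the member.
So the member owes $150 + $375 = $525 before any cap.
Cumulative spending $100 + $525 = $625 stays under the $1000 maximum.

$525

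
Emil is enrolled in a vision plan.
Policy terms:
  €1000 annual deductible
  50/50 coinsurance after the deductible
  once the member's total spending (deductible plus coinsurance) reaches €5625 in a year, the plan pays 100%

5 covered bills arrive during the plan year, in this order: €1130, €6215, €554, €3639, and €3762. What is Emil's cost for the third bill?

Claim 1 — €1130: deductible takes €1000, €130 remains; coinsurance €130 × 50% = €65. Member pays €1065; OOP now €1065.
Claim 2 — €6215: 50% coinsurance on €6215 = €3107.50. Member pays €3107.50; OOP now €4172.50.
Claim 3 — €554: deductible met; 50% of €554 = €277. Member pays €277; OOP now €4449.50.

€277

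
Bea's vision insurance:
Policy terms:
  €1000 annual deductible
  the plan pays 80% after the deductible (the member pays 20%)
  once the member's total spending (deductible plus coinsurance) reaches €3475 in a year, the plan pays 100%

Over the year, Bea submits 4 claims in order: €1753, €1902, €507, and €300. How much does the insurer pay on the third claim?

Claim 1 (€1753): €1000 to deductible, leaving €753; 20% of €753 = €150.60. Cost to member: €1150.60. OOP to date €1150.60. Plan pays €1753 − €1150.60 = €602.40.
Claim 2 (€1902): deductible already satisfied, so member's share is 20% × €1902 = €380.40. Member owes €380.40 (running OOP €1531). Insurer: €1902 − €380.40 = €1521.60.
Claim 3 (€507): deductible met; 20% of €507 = €101.40. Cost to member: €101.40. OOP to date €1632.40. Insurer: €507 − €101.40 = €405.60.

€405.60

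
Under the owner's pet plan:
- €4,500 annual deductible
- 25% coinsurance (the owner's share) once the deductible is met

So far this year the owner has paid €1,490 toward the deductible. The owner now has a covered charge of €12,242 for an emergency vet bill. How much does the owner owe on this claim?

Deductible still to meet: €4,500 − €1,490 = €3,010.
That leaves €12,242 − €3,010 = €9,232 for coinsurance.
25% of €9,232 = €2,308 falls to the owner.
So the owner owes €3,010 + €2,308 = €5,318.

€5,318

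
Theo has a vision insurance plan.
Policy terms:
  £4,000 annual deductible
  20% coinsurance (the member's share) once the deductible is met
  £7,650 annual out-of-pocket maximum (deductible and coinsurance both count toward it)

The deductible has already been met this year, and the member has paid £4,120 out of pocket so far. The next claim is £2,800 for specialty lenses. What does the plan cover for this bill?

With the deductible met, the entire £2,800 is subject to coinsurance.
Coinsurance: £2,800 × 20% = £560.
Total out-of-pocket so far would be £4,120 + £560 = £4,680, below the £7,650 cap — no reduction.
Insurer pays the balance: £2,800 − £560 = £2,240.

£2,240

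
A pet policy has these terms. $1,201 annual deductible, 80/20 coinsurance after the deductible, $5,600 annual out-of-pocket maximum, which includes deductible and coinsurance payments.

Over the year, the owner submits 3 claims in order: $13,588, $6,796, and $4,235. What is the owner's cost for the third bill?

$562.40

Claim 1 — $13,588: $1,201 finishes the deductible; $12,387 goes to coinsurance; coinsurance $12,387 × 20% = $2,477.40. Cost to owner: $3,678.40. OOP to date $3,678.40.
Claim 2 — $6,796: deductible already satisfied, so owner's share is 20% × $6,796 = $1,359.20. Owner owes $1,359.20 (running OOP $5,037.60).
Claim 3 — $4,235: 20% coinsurance on $4,235 = $847. That would push OOP to $5,884.60, over the $5,600 cap, so owner pays $5,600 − $5,037.60 = $562.40.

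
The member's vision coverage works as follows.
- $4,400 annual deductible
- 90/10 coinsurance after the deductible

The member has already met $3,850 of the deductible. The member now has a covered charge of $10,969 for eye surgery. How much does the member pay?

$1,591.90

Deductible still to meet: $4,400 − $3,850 = $550.
After the $550 deductible portion, $10,969 − $550 = $10,419 is subject to coinsurance.
Member's 10% share of $10,419 is $1,041.90.
Member responsibility: $550 + $1,041.90 = $1,591.90.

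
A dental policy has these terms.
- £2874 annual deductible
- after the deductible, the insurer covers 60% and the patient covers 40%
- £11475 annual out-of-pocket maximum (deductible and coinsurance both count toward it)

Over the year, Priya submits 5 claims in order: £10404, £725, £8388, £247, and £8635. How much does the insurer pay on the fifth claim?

Bill 1, £10404: £2874 finishes the deductible; £7530 goes to coinsurance; patient's 40% is £3012. Cost to patient: £5886. OOP to date £5886. Plan pays £10404 − £5886 = £4518.
Bill 2, £725: 40% coinsurance on £725 = £290. Cost to patient: £290. OOP to date £6176. Plan pays £725 − £290 = £435.
Bill 3, £8388: deductible met; 40% of £8388 = £3355.20. Cost to patient: £3355.20. OOP to date £9531.20. Insurer: £8388 − £3355.20 = £5032.80.
Bill 4, £247: 40% coinsurance on £247 = £98.80. Patient owes £98.80 (running OOP £9630). Plan pays £247 − £98.80 = £148.20.
Bill 5, £8635: deductible met; 40% of £8635 = £3454. OOP would hit £13084 > £11475, so the cap limits the patient to £11475 − £9630 = £1845. Insurer: £8635 − £1845 = £6790.

£6790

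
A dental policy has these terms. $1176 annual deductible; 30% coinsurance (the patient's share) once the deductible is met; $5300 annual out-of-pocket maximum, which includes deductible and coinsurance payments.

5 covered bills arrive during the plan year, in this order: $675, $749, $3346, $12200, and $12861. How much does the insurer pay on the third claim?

Claim 1 — $675: entire amount goes to the deductible. Patient pays $675; OOP now $675. Insurer: $675 − $675 = $0.
Claim 2 — $749: deductible takes $501, $248 remains; 30% of $248 = $74.40. Patient pays $575.40; OOP now $1250.40. Plan pays $749 − $575.40 = $173.60.
Claim 3 — $3346: deductible met; 30% of $3346 = $1003.80. Patient owes $1003.80 (running OOP $2254.20). Plan pays $3346 − $1003.80 = $2342.20.

$2342.20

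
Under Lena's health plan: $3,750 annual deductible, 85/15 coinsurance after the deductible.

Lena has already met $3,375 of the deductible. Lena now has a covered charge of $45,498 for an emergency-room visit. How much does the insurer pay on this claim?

Deductible still to meet: $3,750 − $3,375 = $375.
After the $375 deductible portion, $45,498 − $375 = $45,123 is subject to coinsurance.
Patient's 15% share of $45,123 is $6,768.45.
So the patient owes $375 + $6,768.45 = $7,143.45.
The plan picks up $45,498 − $7,143.45 = $38,354.55.

$38,354.55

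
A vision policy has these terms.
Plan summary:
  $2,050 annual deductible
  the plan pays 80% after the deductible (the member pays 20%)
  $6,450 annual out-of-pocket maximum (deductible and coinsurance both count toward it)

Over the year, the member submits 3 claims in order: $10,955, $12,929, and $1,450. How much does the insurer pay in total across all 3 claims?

Bill 1, $10,955: $2,050 finishes the deductible; $8,905 goes to coinsurance; 20% of $8,905 = $1,781. Cost to member: $3,831. OOP to date $3,831. Plan pays $10,955 − $3,831 = $7,124.
Bill 2, $12,929: deductible met; 20% of $12,929 = $2,585.80. Member pays $2,585.80; OOP now $6,416.80. Insurer: $12,929 − $2,585.80 = $10,343.20.
Bill 3, $1,450: deductible already satisfied, so member's share is 20% × $1,450 = $290. OOP would hit $6,706.80 > $6,450, so the cap limits the member to $6,450 − $6,416.80 = $33.20. Plan pays $1,450 − $33.20 = $1,416.80.
Insurer total = bills − member's total = $25,334 − $6,450 = $18,884.

$18,884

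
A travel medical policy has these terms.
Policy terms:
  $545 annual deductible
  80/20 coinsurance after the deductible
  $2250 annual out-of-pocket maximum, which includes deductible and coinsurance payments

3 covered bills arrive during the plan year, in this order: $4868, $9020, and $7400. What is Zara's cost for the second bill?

$840.40

#1 ($4868): deductible takes $545, $4323 remains; traveler's 20% is $864.60. Traveler owes $1409.60 (running OOP $1409.60).
#2 ($9020): deductible already satisfied, so traveler's share is 20% × $9020 = $1804. That would push OOP to $3213.60, over the $2250 cap, so traveler pays $2250 − $1409.60 = $840.40.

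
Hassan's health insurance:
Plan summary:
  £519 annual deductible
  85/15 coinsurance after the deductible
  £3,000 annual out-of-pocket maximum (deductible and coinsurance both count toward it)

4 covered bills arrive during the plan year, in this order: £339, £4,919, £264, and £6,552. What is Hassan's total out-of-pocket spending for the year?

£2,252.25

Claim 1 (£339): fully absorbed by the deductible. Patient owes £339 (running OOP £339).
Claim 2 (£4,919): £180 finishes the deductible; £4,739 goes to coinsurance; coinsurance £4,739 × 15% = £710.85. Patient owes £890.85 (running OOP £1,229.85).
Claim 3 (£264): deductible already satisfied, so patient's share is 15% × £264 = £39.60. Patient owes £39.60 (running OOP £1,269.45).
Claim 4 (£6,552): deductible met; 15% of £6,552 = £982.80. Patient owes £982.80 (running OOP £2,252.25).
Summing the patient's payments: £339 + £890.85 + £39.60 + £982.80 = £2,252.25.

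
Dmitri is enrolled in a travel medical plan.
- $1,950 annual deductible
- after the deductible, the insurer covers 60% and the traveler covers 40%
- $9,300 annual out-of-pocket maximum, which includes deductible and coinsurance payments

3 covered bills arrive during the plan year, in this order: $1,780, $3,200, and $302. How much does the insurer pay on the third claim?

$181.20

Bill 1, $1,780: entire amount goes to the deductible. Traveler pays $1,780; OOP now $1,780. Plan pays $1,780 − $1,780 = $0.
Bill 2, $3,200: deductible takes $170, $3,030 remains; coinsurance $3,030 × 40% = $1,212. Traveler owes $1,382 (running OOP $3,162). Plan pays $3,200 − $1,382 = $1,818.
Bill 3, $302: deductible already satisfied, so traveler's share is 40% × $302 = $120.80. Traveler pays $120.80; OOP now $3,282.80. Insurer: $302 − $120.80 = $181.20.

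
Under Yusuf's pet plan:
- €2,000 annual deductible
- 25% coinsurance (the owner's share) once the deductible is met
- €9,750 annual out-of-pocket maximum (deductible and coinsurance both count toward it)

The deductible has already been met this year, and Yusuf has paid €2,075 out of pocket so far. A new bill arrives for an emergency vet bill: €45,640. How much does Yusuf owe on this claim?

€7,675

The deductible is already satisfied, so the full bill goes to coinsurance.
25% of €45,640 = €11,410 falls to the owner.
Adding €11,410 to the €2,075 already spent would give €13,485, which exceeds the €9,750 cap; the owner pays just €9,750 − €2,075 = €7,675.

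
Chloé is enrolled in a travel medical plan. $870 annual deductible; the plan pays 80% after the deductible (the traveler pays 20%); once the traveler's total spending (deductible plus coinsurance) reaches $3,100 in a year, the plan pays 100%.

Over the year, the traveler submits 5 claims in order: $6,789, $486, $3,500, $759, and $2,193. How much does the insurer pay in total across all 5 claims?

$10,627

Bill 1, $6,789: $870 finishes the deductible; $5,919 goes to coinsurance; coinsurance $5,919 × 20% = $1,183.80. Traveler pays $2,053.80; OOP now $2,053.80. Insurer: $6,789 − $2,053.80 = $4,735.20.
Bill 2, $486: 20% coinsurance on $486 = $97.20. Cost to traveler: $97.20. OOP to date $2,151. Insurer: $486 − $97.20 = $388.80.
Bill 3, $3,500: 20% coinsurance on $3,500 = $700. Traveler owes $700 (running OOP $2,851). Plan pays $3,500 − $700 = $2,800.
Bill 4, $759: deductible already satisfied, so traveler's share is 20% × $759 = $151.80. Traveler pays $151.80; OOP now $3,002.80. Insurer: $759 − $151.80 = $607.20.
Bill 5, $2,193: deductible already satisfied, so traveler's share is 20% × $2,193 = $438.60. That would push OOP to $3,441.40, over the $3,100 cap, so traveler pays $3,100 − $3,002.80 = $97.20. Plan pays $2,193 − $97.20 = $2,095.80.
Insurer total: $4,735.20 + $388.80 + $2,800 + $607.20 + $2,095.80 = $10,627.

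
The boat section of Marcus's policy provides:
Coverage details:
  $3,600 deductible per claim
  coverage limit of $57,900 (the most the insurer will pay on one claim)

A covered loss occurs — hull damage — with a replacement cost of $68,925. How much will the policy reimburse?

$57,900

After the deductible, $68,925 − $3,600 = $65,325 remains.
The $57,900 per-incident cap binds; insurer pays $57,900.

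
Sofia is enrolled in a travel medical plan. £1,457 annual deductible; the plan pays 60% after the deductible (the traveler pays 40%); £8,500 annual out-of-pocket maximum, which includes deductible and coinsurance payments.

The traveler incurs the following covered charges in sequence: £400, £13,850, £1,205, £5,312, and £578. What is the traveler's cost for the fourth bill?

£1,443.80

Bill 1, £400: all of it applies to the deductible. Cost to traveler: £400. OOP to date £400.
Bill 2, £13,850: deductible takes £1,057, £12,793 remains; traveler's 40% is £5,117.20. Cost to traveler: £6,174.20. OOP to date £6,574.20.
Bill 3, £1,205: 40% coinsurance on £1,205 = £482. Cost to traveler: £482. OOP to date £7,056.20.
Bill 4, £5,312: 40% coinsurance on £5,312 = £2,124.80. Adding that to £7,056.20 gives £9,181, past the £8,500 cap; traveler pays only £8,500 − £7,056.20 = £1,443.80.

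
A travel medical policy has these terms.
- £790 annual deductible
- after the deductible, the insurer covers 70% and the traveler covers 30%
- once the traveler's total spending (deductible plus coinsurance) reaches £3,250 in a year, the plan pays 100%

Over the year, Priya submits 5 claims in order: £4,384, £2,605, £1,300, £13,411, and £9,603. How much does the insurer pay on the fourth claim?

Claim 1 — £4,384: deductible takes £790, £3,594 remains; traveler's 30% is £1,078.20. Traveler owes £1,868.20 (running OOP £1,868.20). Insurer: £4,384 − £1,868.20 = £2,515.80.
Claim 2 — £2,605: deductible already satisfied, so traveler's share is 30% × £2,605 = £781.50. Traveler pays £781.50; OOP now £2,649.70. Insurer: £2,605 − £781.50 = £1,823.50.
Claim 3 — £1,300: deductible met; 30% of £1,300 = £390. Traveler owes £390 (running OOP £3,039.70). Plan pays £1,300 − £390 = £910.
Claim 4 — £13,411: deductible already satisfied, so traveler's share is 30% × £13,411 = £4,023.30. Adding that to £3,039.70 gives £7,063, past the £3,250 cap; traveler pays only £3,250 − £3,039.70 = £210.30. Insurer: £13,411 − £210.30 = £13,200.70.

£13,200.70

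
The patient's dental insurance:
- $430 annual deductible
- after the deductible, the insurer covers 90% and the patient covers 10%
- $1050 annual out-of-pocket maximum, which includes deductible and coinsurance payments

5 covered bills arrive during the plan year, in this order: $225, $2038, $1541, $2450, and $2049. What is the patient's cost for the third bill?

Bill 1, $225: entire amount goes to the deductible. Cost to patient: $225. OOP to date $225.
Bill 2, $2038: $205 to deductible, leaving $1833; 10% of $1833 = $183.30. Patient owes $388.30 (running OOP $613.30).
Bill 3, $1541: 10% coinsurance on $1541 = $154.10. Cost to patient: $154.10. OOP to date $767.40.

$154.10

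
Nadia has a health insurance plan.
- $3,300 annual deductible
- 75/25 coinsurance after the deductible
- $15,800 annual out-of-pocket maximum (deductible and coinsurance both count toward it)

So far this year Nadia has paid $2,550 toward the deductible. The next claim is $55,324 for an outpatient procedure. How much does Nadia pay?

$13,250

Remaining deductible: $3,300 − $2,550 = $750.
The remaining $54,574 (= $55,324 − $750) moves to coinsurance.
Patient's 25% share of $54,574 is $13,643.50.
So the patient owes $750 + $13,643.50 = $14,393.50 before any cap.
That would bring total out-of-pocket to $16,943.50, past the $15,800 cap. The patient is capped at $15,800 − $2,550 = $13,250 on this claim.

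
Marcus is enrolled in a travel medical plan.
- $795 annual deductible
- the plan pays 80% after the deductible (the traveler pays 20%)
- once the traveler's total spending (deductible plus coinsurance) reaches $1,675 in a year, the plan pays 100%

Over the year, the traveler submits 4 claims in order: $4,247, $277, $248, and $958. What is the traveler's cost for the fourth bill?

Claim 1 ($4,247): deductible takes $795, $3,452 remains; coinsurance $3,452 × 20% = $690.40. Traveler pays $1,485.40; OOP now $1,485.40.
Claim 2 ($277): deductible already satisfied, so traveler's share is 20% × $277 = $55.40. Traveler owes $55.40 (running OOP $1,540.80).
Claim 3 ($248): deductible already satisfied, so traveler's share is 20% × $248 = $49.60. Traveler owes $49.60 (running OOP $1,590.40).
Claim 4 ($958): deductible already satisfied, so traveler's share is 20% × $958 = $191.60. OOP would hit $1,782 > $1,675, so the cap limits the traveler to $1,675 − $1,590.40 = $84.60.

$84.60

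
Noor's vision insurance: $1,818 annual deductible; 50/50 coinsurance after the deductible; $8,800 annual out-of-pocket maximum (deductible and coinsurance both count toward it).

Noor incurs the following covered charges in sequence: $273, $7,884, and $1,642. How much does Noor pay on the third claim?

$821

Claim 1 ($273): all of it applies to the deductible. Member owes $273 (running OOP $273).
Claim 2 ($7,884): deductible takes $1,545, $6,339 remains; member's 50% is $3,169.50. Member owes $4,714.50 (running OOP $4,987.50).
Claim 3 ($1,642): 50% coinsurance on $1,642 = $821. Member pays $821; OOP now $5,808.50.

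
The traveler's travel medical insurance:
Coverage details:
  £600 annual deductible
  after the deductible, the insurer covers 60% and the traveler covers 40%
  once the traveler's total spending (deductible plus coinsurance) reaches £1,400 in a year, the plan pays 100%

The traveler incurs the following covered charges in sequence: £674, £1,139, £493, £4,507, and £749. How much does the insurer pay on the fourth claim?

Claim 1 — £674: £600 to deductible, leaving £74; coinsurance £74 × 40% = £29.60. Traveler pays £629.60; OOP now £629.60. Insurer: £674 − £629.60 = £44.40.
Claim 2 — £1,139: deductible met; 40% of £1,139 = £455.60. Traveler pays £455.60; OOP now £1,085.20. Insurer: £1,139 − £455.60 = £683.40.
Claim 3 — £493: deductible met; 40% of £493 = £197.20. Traveler pays £197.20; OOP now £1,282.40. Plan pays £493 − £197.20 = £295.80.
Claim 4 — £4,507: deductible met; 40% of £4,507 = £1,802.80. Adding that to £1,282.40 gives £3,085.20, past the £1,400 cap; traveler pays only £1,400 − £1,282.40 = £117.60. Plan pays £4,507 − £117.60 = £4,389.40.

£4,389.40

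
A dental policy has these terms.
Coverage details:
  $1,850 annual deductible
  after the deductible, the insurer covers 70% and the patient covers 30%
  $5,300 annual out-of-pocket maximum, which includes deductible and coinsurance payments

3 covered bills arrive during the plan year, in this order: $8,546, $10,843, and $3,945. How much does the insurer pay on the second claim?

$9,401.80

Claim 1 — $8,546: deductible takes $1,850, $6,696 remains; patient's 30% is $2,008.80. Patient owes $3,858.80 (running OOP $3,858.80). Insurer: $8,546 − $3,858.80 = $4,687.20.
Claim 2 — $10,843: 30% coinsurance on $10,843 = $3,252.90. OOP would hit $7,111.70 > $5,300, so the cap limits the patient to $5,300 − $3,858.80 = $1,441.20. Insurer: $10,843 − $1,441.20 = $9,401.80.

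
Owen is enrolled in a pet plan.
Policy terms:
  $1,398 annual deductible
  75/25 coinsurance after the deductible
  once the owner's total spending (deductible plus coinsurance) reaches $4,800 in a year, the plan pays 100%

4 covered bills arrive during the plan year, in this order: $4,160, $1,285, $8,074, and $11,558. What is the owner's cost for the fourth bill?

$371.75

Claim 1 — $4,160: $1,398 to deductible, leaving $2,762; owner's 25% is $690.50. Owner owes $2,088.50 (running OOP $2,088.50).
Claim 2 — $1,285: deductible already satisfied, so owner's share is 25% × $1,285 = $321.25. Cost to owner: $321.25. OOP to date $2,409.75.
Claim 3 — $8,074: 25% coinsurance on $8,074 = $2,018.50. Owner pays $2,018.50; OOP now $4,428.25.
Claim 4 — $11,558: deductible met; 25% of $11,558 = $2,889.50. Adding that to $4,428.25 gives $7,317.75, past the $4,800 cap; owner pays only $4,800 − $4,428.25 = $371.75.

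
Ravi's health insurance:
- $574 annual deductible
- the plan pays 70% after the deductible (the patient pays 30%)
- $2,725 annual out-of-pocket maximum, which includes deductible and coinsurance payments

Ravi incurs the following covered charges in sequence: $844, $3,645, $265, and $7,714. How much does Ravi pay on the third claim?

$79.50

Claim 1 — $844: $574 finishes the deductible; $270 goes to coinsurance; 30% of $270 = $81. Cost to patient: $655. OOP to date $655.
Claim 2 — $3,645: deductible already satisfied, so patient's share is 30% × $3,645 = $1,093.50. Cost to patient: $1,093.50. OOP to date $1,748.50.
Claim 3 — $265: deductible met; 30% of $265 = $79.50. Cost to patient: $79.50. OOP to date $1,828.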